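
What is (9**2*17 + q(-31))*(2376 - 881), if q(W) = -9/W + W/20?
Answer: 255034741/124 ≈ 2.0567e+6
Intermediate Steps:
q(W) = -9/W + W/20 (q(W) = -9/W + W*(1/20) = -9/W + W/20)
(9**2*17 + q(-31))*(2376 - 881) = (9**2*17 + (-9/(-31) + (1/20)*(-31)))*(2376 - 881) = (81*17 + (-9*(-1/31) - 31/20))*1495 = (1377 + (9/31 - 31/20))*1495 = (1377 - 781/620)*1495 = (852959/620)*1495 = 255034741/124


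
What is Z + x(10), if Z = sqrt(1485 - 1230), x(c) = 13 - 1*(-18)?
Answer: 31 + sqrt(255) ≈ 46.969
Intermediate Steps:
x(c) = 31 (x(c) = 13 + 18 = 31)
Z = sqrt(255) ≈ 15.969
Z + x(10) = sqrt(255) + 31 = 31 + sqrt(255)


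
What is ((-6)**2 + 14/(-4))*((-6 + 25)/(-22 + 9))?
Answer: -95/2 ≈ -47.500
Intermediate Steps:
((-6)**2 + 14/(-4))*((-6 + 25)/(-22 + 9)) = (36 + 14*(-1/4))*(19/(-13)) = (36 - 7/2)*(19*(-1/13)) = (65/2)*(-19/13) = -95/2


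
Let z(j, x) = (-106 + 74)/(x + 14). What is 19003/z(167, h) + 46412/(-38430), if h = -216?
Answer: 36879035849/307440 ≈ 1.1996e+5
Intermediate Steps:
z(j, x) = -32/(14 + x)
19003/z(167, h) + 46412/(-38430) = 19003/((-32/(14 - 216))) + 46412/(-38430) = 19003/((-32/(-202))) + 46412*(-1/38430) = 19003/((-32*(-1/202))) - 23206/19215 = 19003/(16/101) - 23206/19215 = 19003*(101/16) - 23206/19215 = 1919303/16 - 23206/19215 = 36879035849/307440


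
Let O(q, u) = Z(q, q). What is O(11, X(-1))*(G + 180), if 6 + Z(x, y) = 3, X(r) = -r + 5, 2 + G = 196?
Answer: -1122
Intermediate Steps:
G = 194 (G = -2 + 196 = 194)
X(r) = 5 - r
Z(x, y) = -3 (Z(x, y) = -6 + 3 = -3)
O(q, u) = -3
O(11, X(-1))*(G + 180) = -3*(194 + 180) = -3*374 = -1122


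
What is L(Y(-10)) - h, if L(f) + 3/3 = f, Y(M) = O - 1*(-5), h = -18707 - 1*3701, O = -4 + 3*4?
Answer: 22420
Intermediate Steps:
O = 8 (O = -4 + 12 = 8)
h = -22408 (h = -18707 - 3701 = -22408)
Y(M) = 13 (Y(M) = 8 - 1*(-5) = 8 + 5 = 13)
L(f) = -1 + f
L(Y(-10)) - h = (-1 + 13) - 1*(-22408) = 12 + 22408 = 22420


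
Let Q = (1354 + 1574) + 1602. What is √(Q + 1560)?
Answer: √6090 ≈ 78.038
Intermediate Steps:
Q = 4530 (Q = 2928 + 1602 = 4530)
√(Q + 1560) = √(4530 + 1560) = √6090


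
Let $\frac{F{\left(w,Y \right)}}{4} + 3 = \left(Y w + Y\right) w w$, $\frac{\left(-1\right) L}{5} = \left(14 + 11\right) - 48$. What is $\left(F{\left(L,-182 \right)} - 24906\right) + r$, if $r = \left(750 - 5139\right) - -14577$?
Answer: $-1116839530$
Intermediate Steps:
$L = 115$ ($L = - 5 \left(\left(14 + 11\right) - 48\right) = - 5 \left(25 - 48\right) = \left(-5\right) \left(-23\right) = 115$)
$F{\left(w,Y \right)} = -12 + 4 w^{2} \left(Y + Y w\right)$ ($F{\left(w,Y \right)} = -12 + 4 \left(Y w + Y\right) w w = -12 + 4 \left(Y + Y w\right) w w = -12 + 4 w \left(Y + Y w\right) w = -12 + 4 w^{2} \left(Y + Y w\right)$)
$r = 10188$ ($r = \left(750 - 5139\right) + 14577 = -4389 + 14577 = 10188$)
$\left(F{\left(L,-182 \right)} - 24906\right) + r = \left(\left(-12 + 4 \left(-182\right) 115^{2} + 4 \left(-182\right) 115^{3}\right) - 24906\right) + 10188 = \left(\left(-12 + 4 \left(-182\right) 13225 + 4 \left(-182\right) 1520875\right) - 24906\right) + 10188 = \left(\left(-12 - 9627800 - 1107197000\right) - 24906\right) + 10188 = \left(-1116824812 - 24906\right) + 10188 = -1116849718 + 10188 = -1116839530$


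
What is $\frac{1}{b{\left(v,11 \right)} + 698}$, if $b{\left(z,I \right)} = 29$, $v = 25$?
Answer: $\frac{1}{727} \approx 0.0013755$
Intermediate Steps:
$\frac{1}{b{\left(v,11 \right)} + 698} = \frac{1}{29 + 698} = \frac{1}{727}$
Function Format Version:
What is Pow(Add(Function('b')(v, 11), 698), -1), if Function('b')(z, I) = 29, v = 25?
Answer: Rational(1, 727) ≈ 0.0013755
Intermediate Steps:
Pow(Add(Function('b')(v, 11), 698), -1) = Pow(Add(29, 698), -1) = Pow(727, -1) = Rational(1, 727)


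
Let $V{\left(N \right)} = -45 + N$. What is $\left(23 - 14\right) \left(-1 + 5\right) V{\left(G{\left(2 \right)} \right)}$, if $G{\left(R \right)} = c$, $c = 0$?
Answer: $-1620$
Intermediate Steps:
$G{\left(R \right)} = 0$
$\left(23 - 14\right) \left(-1 + 5\right) V{\left(G{\left(2 \right)} \right)} = \left(23 - 14\right) \left(-1 + 5\right) \left(-45 + 0\right) = 9 \cdot 4 \left(-45\right) = 36 \left(-45\right) = -1620$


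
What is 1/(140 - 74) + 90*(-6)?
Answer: -35639/66 ≈ -539.98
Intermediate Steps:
1/(140 - 74) + 90*(-6) = 1/66 - 540 = -35639/66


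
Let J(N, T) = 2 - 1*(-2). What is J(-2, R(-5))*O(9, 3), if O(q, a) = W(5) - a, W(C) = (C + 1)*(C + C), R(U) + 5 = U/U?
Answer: 228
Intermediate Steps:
R(U) = -4 (R(U) = -5 + U/U = -5 + 1 = -4)
W(C) = 2*C*(1 + C) (W(C) = (1 + C)*(2*C) = 2*C*(1 + C))
J(N, T) = 4 (J(N, T) = 2 + 2 = 4)
O(q, a) = 60 - a (O(q, a) = 2*5*(1 + 5) - a = 2*5*6 - a = 60 - a)
J(-2, R(-5))*O(9, 3) = 4*(60 - 1*3) = 4*(60 - 3) = 4*57 = 228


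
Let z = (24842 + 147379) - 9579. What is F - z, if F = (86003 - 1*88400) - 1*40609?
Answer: -205648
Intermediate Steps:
z = 162642 (z = 172221 - 9579 = 162642)
F = -43006 (F = (86003 - 88400) - 40609 = -2397 - 40609 = -43006)
F - z = -43006 - 1*162642 = -43006 - 162642 = -205648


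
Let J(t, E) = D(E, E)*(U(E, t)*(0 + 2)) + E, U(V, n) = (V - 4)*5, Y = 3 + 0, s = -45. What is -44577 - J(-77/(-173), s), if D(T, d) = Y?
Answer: -43062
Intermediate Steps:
Y = 3
U(V, n) = -20 + 5*V (U(V, n) = (-4 + V)*5 = -20 + 5*V)
D(T, d) = 3
J(t, E) = -120 + 31*E (J(t, E) = 3*((-20 + 5*E)*(0 + 2)) + E = 3*((-20 + 5*E)*2) + E = 3*(-40 + 10*E) + E = (-120 + 30*E) + E = -120 + 31*E)
-44577 - J(-77/(-173), s) = -44577 - (-120 + 31*(-45)) = -44577 - (-120 - 1395) = -44577 - 1*(-1515) = -44577 + 1515 = -43062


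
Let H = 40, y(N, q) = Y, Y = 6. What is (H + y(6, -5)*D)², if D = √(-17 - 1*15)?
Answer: 448 + 1920*I*√2 ≈ 448.0 + 2715.3*I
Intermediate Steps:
y(N, q) = 6
D = 4*I*√2 (D = √(-17 - 15) = √(-32) = 4*I*√2 ≈ 5.6569*I)
(H + y(6, -5)*D)² = (40 + 6*(4*I*√2))² = (40 + 24*I*√2)²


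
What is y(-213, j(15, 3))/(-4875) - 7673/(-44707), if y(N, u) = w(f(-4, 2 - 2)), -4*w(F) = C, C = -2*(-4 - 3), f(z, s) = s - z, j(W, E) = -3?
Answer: 5778823/33530250 ≈ 0.17235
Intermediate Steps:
C = 14 (C = -2*(-7) = 14)
w(F) = -7/2 (w(F) = -¼*14 = -7/2)
y(N, u) = -7/2
y(-213, j(15, 3))/(-4875) - 7673/(-44707) = -7/2/(-4875) - 7673/(-44707) = -7/2*(-1/4875) - 7673*(-1/44707) = 7/9750 + 7673/44707 = 5778823/33530250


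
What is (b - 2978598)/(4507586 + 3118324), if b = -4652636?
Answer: -3815617/3812955 ≈ -1.0007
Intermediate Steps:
(b - 2978598)/(4507586 + 3118324) = (-4652636 - 2978598)/(4507586 + 3118324) = -7631234/7625910 = -7631234*1/7625910 = -3815617/3812955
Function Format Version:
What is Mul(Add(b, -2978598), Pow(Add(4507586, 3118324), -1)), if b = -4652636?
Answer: Rational(-3815617, 3812955) ≈ -1.0007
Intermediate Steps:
Mul(Add(b, -2978598), Pow(Add(4507586, 3118324), -1)) = Mul(Add(-4652636, -2978598), Pow(Add(4507586, 3118324), -1)) = Mul(-7631234, Pow(7625910, -1)) = Mul(-7631234, Rational(1, 7625910)) = Rational(-3815617, 3812955)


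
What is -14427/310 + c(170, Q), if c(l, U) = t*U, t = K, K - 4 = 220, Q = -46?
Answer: -3208667/310 ≈ -10351.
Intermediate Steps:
K = 224 (K = 4 + 220 = 224)
t = 224
c(l, U) = 224*U
-14427/310 + c(170, Q) = -14427/310 + 224*(-46) = -14427*1/310 - 10304 = -14427/310 - 10304 = -3208667/310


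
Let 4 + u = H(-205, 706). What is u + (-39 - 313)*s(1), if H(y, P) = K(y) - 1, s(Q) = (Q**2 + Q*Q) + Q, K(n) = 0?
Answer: -1061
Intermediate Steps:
s(Q) = Q + 2*Q**2 (s(Q) = (Q**2 + Q**2) + Q = 2*Q**2 + Q = Q + 2*Q**2)
H(y, P) = -1 (H(y, P) = 0 - 1 = -1)
u = -5 (u = -4 - 1 = -5)
u + (-39 - 313)*s(1) = -5 + (-39 - 313)*(1*(1 + 2*1)) = -5 - 352*(1 + 2) = -5 - 352*3 = -5 - 1056 = -1061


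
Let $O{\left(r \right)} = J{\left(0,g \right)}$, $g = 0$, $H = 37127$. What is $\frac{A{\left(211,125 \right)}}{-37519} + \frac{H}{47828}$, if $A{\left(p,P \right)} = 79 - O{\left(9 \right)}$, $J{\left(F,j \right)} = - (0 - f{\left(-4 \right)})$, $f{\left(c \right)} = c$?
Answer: $\frac{1388998189}{1794458732} \approx 0.77405$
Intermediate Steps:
$J{\left(F,j \right)} = -4$ ($J{\left(F,j \right)} = - (0 - -4) = - (0 + 4) = \left(-1\right) 4 = -4$)
$O{\left(r \right)} = -4$
$A{\left(p,P \right)} = 83$ ($A{\left(p,P \right)} = 79 - -4 = 79 + 4 = 83$)
$\frac{A{\left(211,125 \right)}}{-37519} + \frac{H}{47828} = \frac{83}{-37519} + \frac{37127}{47828} = 83 \left(- \frac{1}{37519}\right) + 37127 \cdot \frac{1}{47828} = - \frac{83}{37519} + \frac{37127}{47828} = \frac{1388998189}{1794458732}$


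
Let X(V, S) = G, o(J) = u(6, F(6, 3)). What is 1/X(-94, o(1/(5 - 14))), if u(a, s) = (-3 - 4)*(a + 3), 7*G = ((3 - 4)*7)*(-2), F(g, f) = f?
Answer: 1/2 ≈ 0.50000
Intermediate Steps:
G = 2 (G = (((3 - 4)*7)*(-2))/7 = (-1*7*(-2))/7 = (-7*(-2))/7 = (1/7)*14 = 2)
u(a, s) = -21 - 7*a (u(a, s) = -7*(3 + a) = -21 - 7*a)
o(J) = -63 (o(J) = -21 - 7*6 = -21 - 42 = -63)
X(V, S) = 2
1/X(-94, o(1/(5 - 14))) = 1/2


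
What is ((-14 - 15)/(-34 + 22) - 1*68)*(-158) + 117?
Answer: 62875/6 ≈ 10479.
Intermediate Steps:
((-14 - 15)/(-34 + 22) - 1*68)*(-158) + 117 = (-29/(-12) - 68)*(-158) + 117 = (-29*(-1/12) - 68)*(-158) + 117 = (29/12 - 68)*(-158) + 117 = -787/12*(-158) + 117 = 62173/6 + 117 = 62875/6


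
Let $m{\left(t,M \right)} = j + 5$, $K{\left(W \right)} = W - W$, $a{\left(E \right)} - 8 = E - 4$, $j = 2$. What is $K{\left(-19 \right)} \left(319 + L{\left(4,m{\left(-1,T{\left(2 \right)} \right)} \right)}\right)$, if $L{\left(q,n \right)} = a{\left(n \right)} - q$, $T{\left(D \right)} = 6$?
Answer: $0$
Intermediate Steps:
$a{\left(E \right)} = 4 + E$ ($a{\left(E \right)} = 8 + \left(E - 4\right) = 8 + \left(-4 + E\right) = 4 + E$)
$K{\left(W \right)} = 0$
$m{\left(t,M \right)} = 7$ ($m{\left(t,M \right)} = 2 + 5 = 7$)
$L{\left(q,n \right)} = 4 + n - q$ ($L{\left(q,n \right)} = \left(4 + n\right) - q = 4 + n - q$)
$K{\left(-19 \right)} \left(319 + L{\left(4,m{\left(-1,T{\left(2 \right)} \right)} \right)}\right) = 0 \left(319 + \left(4 + 7 - 4\right)\right) = 0 \left(319 + 7\right) = 0 \cdot 326 = 0$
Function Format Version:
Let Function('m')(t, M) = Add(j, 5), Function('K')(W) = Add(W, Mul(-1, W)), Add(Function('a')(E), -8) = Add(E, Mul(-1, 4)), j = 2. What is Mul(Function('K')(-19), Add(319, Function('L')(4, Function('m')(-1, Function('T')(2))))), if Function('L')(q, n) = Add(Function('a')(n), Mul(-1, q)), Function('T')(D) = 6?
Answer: 0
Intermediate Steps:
Function('a')(E) = Add(4, E) (Function('a')(E) = Add(8, Add(E, Mul(-1, 4))) = Add(8, Add(E, -4)) = Add(8, Add(-4, E)) = Add(4, E))
Function('K')(W) = 0
Function('m')(t, M) = 7 (Function('m')(t, M) = Add(2, 5) = 7)
Function('L')(q, n) = Add(4, n, Mul(-1, q)) (Function('L')(q, n) = Add(Add(4, n), Mul(-1, q)) = Add(4, n, Mul(-1, q)))
Mul(Function('K')(-19), Add(319, Function('L')(4, Function('m')(-1, Function('T')(2))))) = Mul(0, Add(319, Add(4, 7, Mul(-1, 4)))) = Mul(0, Add(319, Add(4, 7, -4))) = Mul(0, Add(319, 7)) = Mul(0, 326) = 0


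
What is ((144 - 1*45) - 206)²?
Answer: 11449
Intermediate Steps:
((144 - 1*45) - 206)² = ((144 - 45) - 206)² = (99 - 206)² = (-107)² = 11449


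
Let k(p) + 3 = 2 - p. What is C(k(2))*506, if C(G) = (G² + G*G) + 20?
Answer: 19228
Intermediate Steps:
k(p) = -1 - p (k(p) = -3 + (2 - p) = -1 - p)
C(G) = 20 + 2*G² (C(G) = (G² + G²) + 20 = 2*G² + 20 = 20 + 2*G²)
C(k(2))*506 = (20 + 2*(-1 - 1*2)²)*506 = (20 + 2*(-1 - 2)²)*506 = (20 + 2*(-3)²)*506 = (20 + 2*9)*506 = (20 + 18)*506 = 38*506 = 19228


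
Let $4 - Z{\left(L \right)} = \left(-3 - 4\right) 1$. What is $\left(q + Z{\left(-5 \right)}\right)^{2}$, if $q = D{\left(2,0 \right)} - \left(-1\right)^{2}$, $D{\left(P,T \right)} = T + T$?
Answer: $100$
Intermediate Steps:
$D{\left(P,T \right)} = 2 T$
$q = -1$ ($q = 2 \cdot 0 - \left(-1\right)^{2} = 0 - 1 = -1$)
$Z{\left(L \right)} = 11$ ($Z{\left(L \right)} = 4 - \left(-3 - 4\right) 1 = 4 - \left(-7\right) 1 = 4 - -7 = 4 + 7 = 11$)
$\left(q + Z{\left(-5 \right)}\right)^{2} = \left(-1 + 11\right)^{2} = 10^{2} = 100$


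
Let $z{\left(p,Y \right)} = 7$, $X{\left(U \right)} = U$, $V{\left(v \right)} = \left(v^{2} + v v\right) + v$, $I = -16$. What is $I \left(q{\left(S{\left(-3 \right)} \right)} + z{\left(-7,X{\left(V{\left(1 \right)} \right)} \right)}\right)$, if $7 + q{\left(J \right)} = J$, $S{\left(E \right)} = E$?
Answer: $48$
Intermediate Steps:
$q{\left(J \right)} = -7 + J$
$V{\left(v \right)} = v + 2 v^{2}$ ($V{\left(v \right)} = \left(v^{2} + v^{2}\right) + v = 2 v^{2} + v = v + 2 v^{2}$)
$I \left(q{\left(S{\left(-3 \right)} \right)} + z{\left(-7,X{\left(V{\left(1 \right)} \right)} \right)}\right) = - 16 \left(\left(-7 - 3\right) + 7\right) = - 16 \left(-10 + 7\right) = \left(-16\right) \left(-3\right) = 48$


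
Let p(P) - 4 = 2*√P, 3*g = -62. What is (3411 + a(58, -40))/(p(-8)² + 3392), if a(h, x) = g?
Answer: 2146081/2137392 - 10171*I*√2/1068696 ≈ 1.0041 - 0.013459*I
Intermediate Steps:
g = -62/3 (g = (⅓)*(-62) = -62/3 ≈ -20.667)
a(h, x) = -62/3
p(P) = 4 + 2*√P
(3411 + a(58, -40))/(p(-8)² + 3392) = (3411 - 62/3)/((4 + 2*√(-8))² + 3392) = 10171/(3*((4 + 2*(2*I*√2))² + 3392)) = 10171/(3*((4 + 4*I*√2)² + 3392)) = 10171/(3*(3392 + (4 + 4*I*√2)²))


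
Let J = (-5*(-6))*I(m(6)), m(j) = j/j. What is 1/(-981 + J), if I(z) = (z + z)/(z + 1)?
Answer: -1/951 ≈ -0.0010515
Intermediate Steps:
m(j) = 1
I(z) = 2*z/(1 + z) (I(z) = (2*z)/(1 + z) = 2*z/(1 + z))
J = 30 (J = (-5*(-6))*(2*1/(1 + 1)) = 30*(2*1/2) = 30*(2*1*(½)) = 30*1 = 30)
1/(-981 + J) = 1/(-981 + 30) = 1/(-951) = -1/951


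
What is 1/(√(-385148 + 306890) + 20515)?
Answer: 20515/420943483 - I*√78258/420943483 ≈ 4.8736e-5 - 6.6457e-7*I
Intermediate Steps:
1/(√(-385148 + 306890) + 20515) = 1/(√(-78258) + 20515) = 1/(I*√78258 + 20515) = 1/(20515 + I*√78258)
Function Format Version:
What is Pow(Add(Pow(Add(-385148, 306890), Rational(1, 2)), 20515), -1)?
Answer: Add(Rational(20515, 420943483), Mul(Rational(-1, 420943483), I, Pow(78258, Rational(1, 2)))) ≈ Add(4.8736e-5, Mul(-6.6457e-7, I))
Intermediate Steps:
Pow(Add(Pow(Add(-385148, 306890), Rational(1, 2)), 20515), -1) = Pow(Add(Pow(-78258, Rational(1, 2)), 20515), -1) = Pow(Add(Mul(I, Pow(78258, Rational(1, 2))), 20515), -1) = Pow(Add(20515, Mul(I, Pow(78258, Rational(1, 2)))), -1)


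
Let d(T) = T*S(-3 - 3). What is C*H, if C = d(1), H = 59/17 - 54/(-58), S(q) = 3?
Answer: 6510/493 ≈ 13.205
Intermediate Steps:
d(T) = 3*T (d(T) = T*3 = 3*T)
H = 2170/493 (H = 59*(1/17) - 54*(-1/58) = 59/17 + 27/29 = 2170/493 ≈ 4.4016)
C = 3 (C = 3*1 = 3)
C*H = 3*(2170/493) = 6510/493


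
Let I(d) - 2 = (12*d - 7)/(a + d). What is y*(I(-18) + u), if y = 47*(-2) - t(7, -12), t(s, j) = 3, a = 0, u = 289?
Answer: -529717/18 ≈ -29429.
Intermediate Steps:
y = -97 (y = 47*(-2) - 1*3 = -94 - 3 = -97)
I(d) = 2 + (-7 + 12*d)/d (I(d) = 2 + (12*d - 7)/(0 + d) = 2 + (-7 + 12*d)/d)
y*(I(-18) + u) = -97*((14 - 7/(-18)) + 289) = -97*((14 - 7*(-1/18)) + 289) = -97*((14 + 7/18) + 289) = -97*(259/18 + 289) = -97*5461/18 = -529717/18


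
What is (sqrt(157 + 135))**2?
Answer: 292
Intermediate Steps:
(sqrt(157 + 135))**2 = (sqrt(292))**2 = (2*sqrt(73))**2 = 292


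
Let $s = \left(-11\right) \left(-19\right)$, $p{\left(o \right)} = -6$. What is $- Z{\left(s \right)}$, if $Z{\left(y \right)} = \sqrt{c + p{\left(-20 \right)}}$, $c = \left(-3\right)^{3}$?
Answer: $- i \sqrt{33} \approx - 5.7446 i$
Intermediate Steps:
$c = -27$
$s = 209$
$Z{\left(y \right)} = i \sqrt{33}$ ($Z{\left(y \right)} = \sqrt{-27 - 6} = \sqrt{-33} = i \sqrt{33}$)
$- Z{\left(s \right)} = - i \sqrt{33}$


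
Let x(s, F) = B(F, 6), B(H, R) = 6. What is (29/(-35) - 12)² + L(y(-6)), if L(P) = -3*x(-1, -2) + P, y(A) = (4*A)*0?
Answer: 179551/1225 ≈ 146.57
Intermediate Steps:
x(s, F) = 6
y(A) = 0
L(P) = -18 + P (L(P) = -3*6 + P = -18 + P)
(29/(-35) - 12)² + L(y(-6)) = (29/(-35) - 12)² + (-18 + 0) = (29*(-1/35) - 12)² - 18 = (-29/35 - 12)² - 18 = (-449/35)² - 18 = 201601/1225 - 18 = 179551/1225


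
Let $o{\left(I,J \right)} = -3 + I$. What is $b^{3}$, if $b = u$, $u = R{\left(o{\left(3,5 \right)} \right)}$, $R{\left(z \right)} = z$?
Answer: $0$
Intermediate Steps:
$u = 0$ ($u = -3 + 3 = 0$)
$b = 0$
$b^{3} = 0^{3} = 0$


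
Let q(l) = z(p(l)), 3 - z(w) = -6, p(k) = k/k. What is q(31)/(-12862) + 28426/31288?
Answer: 91333405/100606564 ≈ 0.90783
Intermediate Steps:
p(k) = 1
z(w) = 9 (z(w) = 3 - 1*(-6) = 3 + 6 = 9)
q(l) = 9
q(31)/(-12862) + 28426/31288 = 9/(-12862) + 28426/31288 = 9*(-1/12862) + 28426*(1/31288) = -9/12862 + 14213/15644 = 91333405/100606564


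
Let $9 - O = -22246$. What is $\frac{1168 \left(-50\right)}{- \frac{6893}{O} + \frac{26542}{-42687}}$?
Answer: $\frac{55479952404000}{884933701} \approx 62694.0$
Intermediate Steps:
$O = 22255$ ($O = 9 - -22246 = 9 + 22246 = 22255$)
$\frac{1168 \left(-50\right)}{- \frac{6893}{O} + \frac{26542}{-42687}} = \frac{1168 \left(-50\right)}{- \frac{6893}{22255} + \frac{26542}{-42687}} = - \frac{58400}{\left(-6893\right) \frac{1}{22255} + 26542 \left(- \frac{1}{42687}\right)} = - \frac{58400}{- \frac{6893}{22255} - \frac{26542}{42687}} = - \frac{58400}{- \frac{884933701}{949999185}} = \left(-58400\right) \left(- \frac{949999185}{884933701}\right) = \frac{55479952404000}{884933701}$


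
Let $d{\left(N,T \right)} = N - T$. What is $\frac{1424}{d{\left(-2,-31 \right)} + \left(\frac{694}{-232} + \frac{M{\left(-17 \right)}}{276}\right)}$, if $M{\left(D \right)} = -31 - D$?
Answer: $\frac{11397696}{207767} \approx 54.858$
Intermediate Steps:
$\frac{1424}{d{\left(-2,-31 \right)} + \left(\frac{694}{-232} + \frac{M{\left(-17 \right)}}{276}\right)} = \frac{1424}{\left(-2 - -31\right) + \left(\frac{694}{-232} + \frac{-31 - -17}{276}\right)} = \frac{1424}{\left(-2 + 31\right) + \left(694 \left(- \frac{1}{232}\right) + \left(-31 + 17\right) \frac{1}{276}\right)} = \frac{1424}{29 - \frac{24349}{8004}} = \frac{1424}{\frac{207767}{8004}} = 1424 \cdot \frac{8004}{207767} = \frac{11397696}{207767}$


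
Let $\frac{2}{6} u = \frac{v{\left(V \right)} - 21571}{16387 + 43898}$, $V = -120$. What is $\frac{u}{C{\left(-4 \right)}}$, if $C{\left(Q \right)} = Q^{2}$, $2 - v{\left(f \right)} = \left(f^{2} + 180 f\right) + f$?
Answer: $- \frac{14249}{321520} \approx -0.044318$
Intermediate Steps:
$v{\left(f \right)} = 2 - f^{2} - 181 f$ ($v{\left(f \right)} = 2 - \left(\left(f^{2} + 180 f\right) + f\right) = 2 - \left(f^{2} + 181 f\right) = 2 - f^{2} - 181 f$)
$u = - \frac{14249}{20095}$ ($u = 3 \frac{\left(2 - \left(-120\right)^{2} - -21720\right) - 21571}{16387 + 43898} = 3 \frac{\left(2 - 14400 + 21720\right) - 21571}{60285} = 3 \left(\left(2 - 14400 + 21720\right) - 21571\right) \frac{1}{60285} = 3 \left(7322 - 21571\right) \frac{1}{60285} = 3 \left(\left(-14249\right) \frac{1}{60285}\right) = 3 \left(- \frac{14249}{60285}\right) = - \frac{14249}{20095} \approx -0.70908$)
$\frac{u}{C{\left(-4 \right)}} = - \frac{14249}{20095 \left(-4\right)^{2}} = - \frac{14249}{20095 \cdot 16} = \left(- \frac{14249}{20095}\right) \frac{1}{16} = - \frac{14249}{321520}$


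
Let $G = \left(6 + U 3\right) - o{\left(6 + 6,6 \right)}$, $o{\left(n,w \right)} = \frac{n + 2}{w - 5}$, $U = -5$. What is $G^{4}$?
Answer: $279841$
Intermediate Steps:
$o{\left(n,w \right)} = \frac{2 + n}{-5 + w}$
$G = -23$ ($G = \left(6 - 15\right) - \frac{2 + \left(6 + 6\right)}{-5 + 6} = \left(6 - 15\right) - \frac{2 + 12}{1} = -9 - 1 \cdot 14 = -9 - 14 = -23$)
$G^{4} = \left(-23\right)^{4} = 279841$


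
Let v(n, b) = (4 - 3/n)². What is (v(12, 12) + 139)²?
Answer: 5997601/256 ≈ 23428.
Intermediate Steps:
(v(12, 12) + 139)² = ((-3 + 4*12)²/12² + 139)² = ((-3 + 48)²/144 + 139)² = ((1/144)*45² + 139)² = ((1/144)*2025 + 139)² = (225/16 + 139)² = (2449/16)² = 5997601/256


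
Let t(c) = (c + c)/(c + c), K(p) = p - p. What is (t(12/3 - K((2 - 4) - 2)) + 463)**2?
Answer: 215296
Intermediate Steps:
K(p) = 0
t(c) = 1 (t(c) = (2*c)/((2*c)) = (2*c)*(1/(2*c)) = 1)
(t(12/3 - K((2 - 4) - 2)) + 463)**2 = (1 + 463)**2 = 464**2 = 215296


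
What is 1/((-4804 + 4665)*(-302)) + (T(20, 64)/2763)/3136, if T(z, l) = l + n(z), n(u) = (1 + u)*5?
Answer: 7879525/181864815552 ≈ 4.3326e-5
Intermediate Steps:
n(u) = 5 + 5*u
T(z, l) = 5 + l + 5*z (T(z, l) = l + (5 + 5*z) = 5 + l + 5*z)
1/((-4804 + 4665)*(-302)) + (T(20, 64)/2763)/3136 = 1/((-4804 + 4665)*(-302)) + ((5 + 64 + 5*20)/2763)/3136 = -1/302/(-139) + ((5 + 64 + 100)*(1/2763))*(1/3136) = -1/139*(-1/302) + (169*(1/2763))*(1/3136) = 1/41978 + (169/2763)*(1/3136) = 1/41978 + 169/8664768 = 7879525/181864815552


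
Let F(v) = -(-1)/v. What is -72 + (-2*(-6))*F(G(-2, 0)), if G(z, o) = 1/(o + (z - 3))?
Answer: -132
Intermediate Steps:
G(z, o) = 1/(-3 + o + z) (G(z, o) = 1/(o + (-3 + z)) = 1/(-3 + o + z))
F(v) = 1/v
-72 + (-2*(-6))*F(G(-2, 0)) = -72 + (-2*(-6))/(1/(-3 + 0 - 2)) = -72 + 12/(1/(-5)) = -72 + 12/(-⅕) = -72 + 12*(-5) = -72 - 60 = -132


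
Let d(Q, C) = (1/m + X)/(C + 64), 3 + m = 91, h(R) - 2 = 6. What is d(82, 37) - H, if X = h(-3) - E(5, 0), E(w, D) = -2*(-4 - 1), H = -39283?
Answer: 349147129/8888 ≈ 39283.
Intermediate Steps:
h(R) = 8 (h(R) = 2 + 6 = 8)
E(w, D) = 10 (E(w, D) = -2*(-5) = 10)
m = 88 (m = -3 + 91 = 88)
X = -2 (X = 8 - 1*10 = 8 - 10 = -2)
d(Q, C) = -175/(88*(64 + C)) (d(Q, C) = (1/88 - 2)/(C + 64) = (1/88 - 2)/(64 + C) = -175/(88*(64 + C)))
d(82, 37) - H = -175/(5632 + 88*37) - 1*(-39283) = -175/(5632 + 3256) + 39283 = -175/8888 + 39283 = 349147129/8888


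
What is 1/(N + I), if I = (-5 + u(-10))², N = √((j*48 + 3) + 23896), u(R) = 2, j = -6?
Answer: -9/23530 + √23611/23530 ≈ 0.0061478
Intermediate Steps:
N = √23611 (N = √((-6*48 + 3) + 23896) = √((-288 + 3) + 23896) = √(-285 + 23896) = √23611 ≈ 153.66)
I = 9 (I = (-5 + 2)² = (-3)² = 9)
1/(N + I) = 1/(√23611 + 9) = 1/(9 + √23611)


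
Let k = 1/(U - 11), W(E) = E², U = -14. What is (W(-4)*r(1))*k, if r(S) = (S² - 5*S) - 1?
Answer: 16/5 ≈ 3.2000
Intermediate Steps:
r(S) = -1 + S² - 5*S
k = -1/25 (k = 1/(-14 - 11) = 1/(-25) = -1/25 ≈ -0.040000)
(W(-4)*r(1))*k = ((-4)²*(-1 + 1² - 5*1))*(-1/25) = (16*(-1 + 1 - 5))*(-1/25) = (16*(-5))*(-1/25) = -80*(-1/25) = 16/5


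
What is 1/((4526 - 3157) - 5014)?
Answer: -1/3645 ≈ -0.00027435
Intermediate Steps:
1/((4526 - 3157) - 5014) = 1/(1369 - 5014) = 1/(-3645) = -1/3645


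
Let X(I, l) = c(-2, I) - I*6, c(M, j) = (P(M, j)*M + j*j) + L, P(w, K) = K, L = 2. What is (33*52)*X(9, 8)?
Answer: 18876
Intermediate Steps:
c(M, j) = 2 + j² + M*j (c(M, j) = (j*M + j*j) + 2 = (M*j + j²) + 2 = (j² + M*j) + 2 = 2 + j² + M*j)
X(I, l) = 2 + I² - 8*I (X(I, l) = (2 + I² - 2*I) - I*6 = (2 + I² - 2*I) - 6*I = 2 + I² - 8*I)
(33*52)*X(9, 8) = (33*52)*(2 + 9² - 8*9) = 1716*(2 + 81 - 72) = 1716*11 = 18876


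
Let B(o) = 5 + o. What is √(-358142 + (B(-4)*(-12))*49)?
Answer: I*√358730 ≈ 598.94*I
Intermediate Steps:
√(-358142 + (B(-4)*(-12))*49) = √(-358142 + ((5 - 4)*(-12))*49) = √(-358142 + (1*(-12))*49) = √(-358142 - 12*49) = √(-358142 - 588) = √(-358730) = I*√358730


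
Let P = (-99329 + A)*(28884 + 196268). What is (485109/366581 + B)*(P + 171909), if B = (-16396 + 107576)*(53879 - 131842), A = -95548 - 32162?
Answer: 133208793724241440267573189/366581 ≈ 3.6338e+20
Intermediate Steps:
A = -127710
B = -7108666340 (B = 91180*(-77963) = -7108666340)
P = -51118284928 (P = (-99329 - 127710)*(28884 + 196268) = -227039*225152 = -51118284928)
(485109/366581 + B)*(P + 171909) = (485109/366581 - 7108666340)*(-51118284928 + 171909) = (485109*(1/366581) - 7108666340)*(-51118113019) = (485109/366581 - 7108666340)*(-51118113019) = -2605902015098431/366581*(-51118113019) = 133208793724241440267573189/366581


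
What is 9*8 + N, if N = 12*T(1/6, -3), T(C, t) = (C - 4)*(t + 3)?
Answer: 72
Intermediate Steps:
T(C, t) = (-4 + C)*(3 + t)
N = 0 (N = 12*(-12 - 4*(-3) + 3/6 - 3/6) = 12*(-12 + 12 + 3*(⅙) + (⅙)*(-3)) = 12*(-12 + 12 + ½ - ½) = 12*0 = 0)
9*8 + N = 9*8 + 0 = 72 + 0 = 72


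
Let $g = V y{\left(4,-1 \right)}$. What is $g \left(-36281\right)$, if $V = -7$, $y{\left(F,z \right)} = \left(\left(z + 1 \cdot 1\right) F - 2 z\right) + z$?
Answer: $253967$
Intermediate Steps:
$y{\left(F,z \right)} = - z + F \left(1 + z\right)$ ($y{\left(F,z \right)} = \left(\left(z + 1\right) F - 2 z\right) + z = \left(\left(1 + z\right) F - 2 z\right) + z = \left(F \left(1 + z\right) - 2 z\right) + z = \left(- 2 z + F \left(1 + z\right)\right) + z = - z + F \left(1 + z\right)$)
$g = -7$ ($g = - 7 \left(4 - -1 + 4 \left(-1\right)\right) = - 7 \left(4 + 1 - 4\right) = \left(-7\right) 1 = -7$)
$g \left(-36281\right) = \left(-7\right) \left(-36281\right) = 253967$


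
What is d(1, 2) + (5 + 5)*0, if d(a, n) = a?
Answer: 1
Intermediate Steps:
d(1, 2) + (5 + 5)*0 = 1 + (5 + 5)*0 = 1 + 10*0 = 1 + 0 = 1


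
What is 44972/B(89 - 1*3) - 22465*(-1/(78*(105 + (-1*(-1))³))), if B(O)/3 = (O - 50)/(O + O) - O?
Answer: -5246668391/30500652 ≈ -172.02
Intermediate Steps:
B(O) = -3*O + 3*(-50 + O)/(2*O) (B(O) = 3*((O - 50)/(O + O) - O) = 3*((-50 + O)/((2*O)) - O) = 3*((-50 + O)*(1/(2*O)) - O) = 3*((-50 + O)/(2*O) - O) = 3*(-O + (-50 + O)/(2*O)) = -3*O + 3*(-50 + O)/(2*O))
44972/B(89 - 1*3) - 22465*(-1/(78*(105 + (-1*(-1))³))) = 44972/(3/2 - 75/(89 - 1*3) - 3*(89 - 1*3)) - 22465*(-1/(78*(105 + (-1*(-1))³))) = 44972/(3/2 - 75/(89 - 3) - 3*(89 - 3)) - 22465*(-1/(78*(105 + 1³))) = 44972/(3/2 - 75/86 - 3*86) - 22465*(-1/(78*(105 + 1))) = 44972/(3/2 - 75*1/86 - 258) - 22465/(106*(-78)) = 44972/(3/2 - 75/86 - 258) - 22465/(-8268) = 44972/(-11067/43) - 22465*(-1/8268) = 44972*(-43/11067) + 22465/8268 = -1933796/11067 + 22465/8268 = -5246668391/30500652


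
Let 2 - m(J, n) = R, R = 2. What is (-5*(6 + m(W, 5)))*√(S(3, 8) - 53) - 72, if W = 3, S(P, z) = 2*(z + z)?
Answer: -72 - 30*I*√21 ≈ -72.0 - 137.48*I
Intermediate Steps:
S(P, z) = 4*z (S(P, z) = 2*(2*z) = 4*z)
m(J, n) = 0 (m(J, n) = 2 - 1*2 = 2 - 2 = 0)
(-5*(6 + m(W, 5)))*√(S(3, 8) - 53) - 72 = (-5*(6 + 0))*√(4*8 - 53) - 72 = (-5*6)*√(32 - 53) - 72 = -30*I*√21 - 72 = -72 - 30*I*√21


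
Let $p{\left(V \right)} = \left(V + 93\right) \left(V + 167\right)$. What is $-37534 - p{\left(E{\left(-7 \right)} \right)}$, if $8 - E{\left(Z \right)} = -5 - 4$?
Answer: $-57774$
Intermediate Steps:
$E{\left(Z \right)} = 17$ ($E{\left(Z \right)} = 8 - \left(-5 - 4\right) = 8 - -9 = 8 + 9 = 17$)
$p{\left(V \right)} = \left(93 + V\right) \left(167 + V\right)$
$-37534 - p{\left(E{\left(-7 \right)} \right)} = -37534 - \left(15531 + 17^{2} + 260 \cdot 17\right) = -37534 - \left(15531 + 289 + 4420\right) = -37534 - 20240 = -57774$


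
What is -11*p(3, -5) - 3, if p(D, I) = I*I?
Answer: -278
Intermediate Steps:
p(D, I) = I²
-11*p(3, -5) - 3 = -11*(-5)² - 3 = -11*25 - 3 = -275 - 3 = -278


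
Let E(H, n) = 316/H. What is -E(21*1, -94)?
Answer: -316/21 ≈ -15.048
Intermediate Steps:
-E(21*1, -94) = -316/(21*1) = -316/21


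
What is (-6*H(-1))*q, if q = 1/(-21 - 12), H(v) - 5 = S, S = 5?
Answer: 20/11 ≈ 1.8182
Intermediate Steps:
H(v) = 10 (H(v) = 5 + 5 = 10)
q = -1/33 (q = 1/(-33) = -1/33 ≈ -0.030303)
(-6*H(-1))*q = -6*10*(-1/33) = -60*(-1/33) = 20/11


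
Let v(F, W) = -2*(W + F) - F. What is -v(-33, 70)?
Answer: 41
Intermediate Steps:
v(F, W) = -3*F - 2*W (v(F, W) = -2*(F + W) - F = (-2*F - 2*W) - F = -3*F - 2*W)
-v(-33, 70) = -(-3*(-33) - 2*70) = -(99 - 140) = -1*(-41) = 41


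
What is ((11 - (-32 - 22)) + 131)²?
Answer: 38416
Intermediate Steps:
((11 - (-32 - 22)) + 131)² = ((11 - 1*(-54)) + 131)² = ((11 + 54) + 131)² = (65 + 131)² = 196² = 38416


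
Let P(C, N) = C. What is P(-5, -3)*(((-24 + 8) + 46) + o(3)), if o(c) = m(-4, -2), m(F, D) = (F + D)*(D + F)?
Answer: -330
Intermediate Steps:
m(F, D) = (D + F)² (m(F, D) = (D + F)*(D + F) = (D + F)²)
o(c) = 36 (o(c) = (-2 - 4)² = (-6)² = 36)
P(-5, -3)*(((-24 + 8) + 46) + o(3)) = -5*(((-24 + 8) + 46) + 36) = -5*((-16 + 46) + 36) = -5*(30 + 36) = -5*66 = -330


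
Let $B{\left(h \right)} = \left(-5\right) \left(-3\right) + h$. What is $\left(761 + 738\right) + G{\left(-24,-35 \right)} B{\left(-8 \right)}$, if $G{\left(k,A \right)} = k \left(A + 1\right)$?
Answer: $7211$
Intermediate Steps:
$G{\left(k,A \right)} = k \left(1 + A\right)$
$B{\left(h \right)} = 15 + h$
$\left(761 + 738\right) + G{\left(-24,-35 \right)} B{\left(-8 \right)} = \left(761 + 738\right) + - 24 \left(1 - 35\right) \left(15 - 8\right) = 1499 + \left(-24\right) \left(-34\right) 7 = 1499 + 816 \cdot 7 = 1499 + 5712 = 7211$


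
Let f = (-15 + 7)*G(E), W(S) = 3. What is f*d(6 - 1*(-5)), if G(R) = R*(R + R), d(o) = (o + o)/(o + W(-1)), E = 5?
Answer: -4400/7 ≈ -628.57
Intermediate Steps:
d(o) = 2*o/(3 + o) (d(o) = (o + o)/(o + 3) = (2*o)/(3 + o) = 2*o/(3 + o))
G(R) = 2*R**2 (G(R) = R*(2*R) = 2*R**2)
f = -400 (f = (-15 + 7)*(2*5**2) = -16*25 = -8*50 = -400)
f*d(6 - 1*(-5)) = -800*(6 - 1*(-5))/(3 + (6 - 1*(-5))) = -800*(6 + 5)/(3 + (6 + 5)) = -800*11/(3 + 11) = -800*11/14 = -400*11/7 = -4400/7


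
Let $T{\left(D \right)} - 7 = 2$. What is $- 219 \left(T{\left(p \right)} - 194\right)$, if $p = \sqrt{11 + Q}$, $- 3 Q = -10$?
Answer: $40515$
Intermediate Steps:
$Q = \frac{10}{3}$ ($Q = \left(- \frac{1}{3}\right) \left(-10\right) = \frac{10}{3} \approx 3.3333$)
$p = \frac{\sqrt{129}}{3}$ ($p = \sqrt{11 + \frac{10}{3}} = \sqrt{\frac{43}{3}} = \frac{\sqrt{129}}{3} \approx 3.7859$)
$T{\left(D \right)} = 9$ ($T{\left(D \right)} = 7 + 2 = 9$)
$- 219 \left(T{\left(p \right)} - 194\right) = - 219 \left(9 - 194\right) = \left(-219\right) \left(-185\right) = 40515$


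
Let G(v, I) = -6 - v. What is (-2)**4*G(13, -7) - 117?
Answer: -421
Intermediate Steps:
(-2)**4*G(13, -7) - 117 = (-2)**4*(-6 - 1*13) - 117 = 16*(-6 - 13) - 117 = 16*(-19) - 117 = -304 - 117 = -421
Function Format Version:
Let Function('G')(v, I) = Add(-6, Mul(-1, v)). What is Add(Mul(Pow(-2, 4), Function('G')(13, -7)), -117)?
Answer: -421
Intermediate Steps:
Add(Mul(Pow(-2, 4), Function('G')(13, -7)), -117) = Add(Mul(Pow(-2, 4), Add(-6, Mul(-1, 13))), -117) = Add(Mul(16, Add(-6, -13)), -117) = Add(Mul(16, -19), -117) = Add(-304, -117) = -421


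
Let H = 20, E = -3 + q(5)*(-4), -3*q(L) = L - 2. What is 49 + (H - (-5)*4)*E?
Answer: 89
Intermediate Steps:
q(L) = ⅔ - L/3 (q(L) = -(L - 2)/3 = -(-2 + L)/3 = ⅔ - L/3)
E = 1 (E = -3 + (⅔ - ⅓*5)*(-4) = -3 + (⅔ - 5/3)*(-4) = -3 - 1*(-4) = -3 + 4 = 1)
49 + (H - (-5)*4)*E = 49 + (20 - (-5)*4)*1 = 49 + (20 - 1*(-20))*1 = 49 + (20 + 20)*1 = 49 + 40*1 = 49 + 40 = 89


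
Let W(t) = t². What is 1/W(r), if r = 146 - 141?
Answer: 1/25 ≈ 0.040000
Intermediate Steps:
r = 5
1/W(r) = 1/(5²) = 1/25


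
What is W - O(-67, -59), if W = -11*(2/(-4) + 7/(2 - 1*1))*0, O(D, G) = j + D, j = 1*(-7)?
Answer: 74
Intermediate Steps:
j = -7
O(D, G) = -7 + D
W = 0 (W = -11*(2*(-1/4) + 7/(2 - 1))*0 = -11*(-1/2 + 7/1)*0 = -11*(-1/2 + 7*1)*0 = -11*(-1/2 + 7)*0 = -11*13/2*0 = -143/2*0 = 0)
W - O(-67, -59) = 0 - (-7 - 67) = 0 - 1*(-74) = 0 + 74 = 74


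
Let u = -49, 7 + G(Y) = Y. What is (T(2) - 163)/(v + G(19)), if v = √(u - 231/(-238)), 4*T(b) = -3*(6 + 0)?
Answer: -68340/6529 + 335*I*√55522/13058 ≈ -10.467 + 6.0451*I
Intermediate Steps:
G(Y) = -7 + Y
T(b) = -9/2 (T(b) = (-3*(6 + 0))/4 = (-3*6)/4 = (¼)*(-18) = -9/2)
v = I*√55522/34 (v = √(-49 - 231/(-238)) = √(-49 - 231*(-1/238)) = √(-49 + 33/34) = √(-1633/34) = I*√55522/34 ≈ 6.9303*I)
(T(2) - 163)/(v + G(19)) = (-9/2 - 163)/(I*√55522/34 + (-7 + 19)) = -335/(2*(I*√55522/34 + 12)) = -335/(2*(12 + I*√55522/34))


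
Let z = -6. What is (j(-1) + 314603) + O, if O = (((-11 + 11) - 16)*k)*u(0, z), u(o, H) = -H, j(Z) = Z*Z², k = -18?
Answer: 316330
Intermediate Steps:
j(Z) = Z³
O = 1728 (O = (((-11 + 11) - 16)*(-18))*(-1*(-6)) = ((0 - 16)*(-18))*6 = -16*(-18)*6 = 288*6 = 1728)
(j(-1) + 314603) + O = ((-1)³ + 314603) + 1728 = (-1 + 314603) + 1728 = 314602 + 1728 = 316330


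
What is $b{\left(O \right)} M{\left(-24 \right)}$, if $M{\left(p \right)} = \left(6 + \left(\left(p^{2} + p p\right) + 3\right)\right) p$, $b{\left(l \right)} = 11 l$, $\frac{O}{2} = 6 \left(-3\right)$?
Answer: $11034144$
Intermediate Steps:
$O = -36$ ($O = 2 \cdot 6 \left(-3\right) = 2 \left(-18\right) = -36$)
$M{\left(p \right)} = p \left(9 + 2 p^{2}\right)$ ($M{\left(p \right)} = \left(6 + \left(\left(p^{2} + p^{2}\right) + 3\right)\right) p = \left(6 + \left(2 p^{2} + 3\right)\right) p = \left(6 + \left(3 + 2 p^{2}\right)\right) p = \left(9 + 2 p^{2}\right) p = p \left(9 + 2 p^{2}\right)$)
$b{\left(O \right)} M{\left(-24 \right)} = 11 \left(-36\right) \left(- 24 \left(9 + 2 \left(-24\right)^{2}\right)\right) = - 396 \left(- 24 \left(9 + 2 \cdot 576\right)\right) = - 396 \left(- 24 \left(9 + 1152\right)\right) = - 396 \left(\left(-24\right) 1161\right) = \left(-396\right) \left(-27864\right) = 11034144$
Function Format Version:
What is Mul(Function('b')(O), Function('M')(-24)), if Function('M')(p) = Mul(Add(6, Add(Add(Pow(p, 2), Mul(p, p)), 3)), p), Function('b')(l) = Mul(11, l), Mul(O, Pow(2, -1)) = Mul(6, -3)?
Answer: 11034144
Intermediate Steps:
O = -36 (O = Mul(2, Mul(6, -3)) = Mul(2, -18) = -36)
Function('M')(p) = Mul(p, Add(9, Mul(2, Pow(p, 2)))) (Function('M')(p) = Mul(Add(6, Add(Add(Pow(p, 2), Pow(p, 2)), 3)), p) = Mul(Add(6, Add(Mul(2, Pow(p, 2)), 3)), p) = Mul(Add(6, Add(3, Mul(2, Pow(p, 2)))), p) = Mul(Add(9, Mul(2, Pow(p, 2))), p) = Mul(p, Add(9, Mul(2, Pow(p, 2)))))
Mul(Function('b')(O), Function('M')(-24)) = Mul(Mul(11, -36), Mul(-24, Add(9, Mul(2, Pow(-24, 2))))) = Mul(-396, Mul(-24, Add(9, Mul(2, 576)))) = Mul(-396, Mul(-24, Add(9, 1152))) = Mul(-396, Mul(-24, 1161)) = Mul(-396, -27864) = 11034144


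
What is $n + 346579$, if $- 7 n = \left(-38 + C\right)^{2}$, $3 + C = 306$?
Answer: $\frac{2355828}{7} \approx 3.3655 \cdot 10^{5}$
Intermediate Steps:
$C = 303$ ($C = -3 + 306 = 303$)
$n = - \frac{70225}{7}$ ($n = - \frac{\left(-38 + 303\right)^{2}}{7} = - \frac{265^{2}}{7} = \left(- \frac{1}{7}\right) 70225 = - \frac{70225}{7} \approx -10032.0$)
$n + 346579 = - \frac{70225}{7} + 346579 = \frac{2355828}{7}$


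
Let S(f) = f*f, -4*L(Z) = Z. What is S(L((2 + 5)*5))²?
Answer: 1500625/256 ≈ 5861.8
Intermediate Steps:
L(Z) = -Z/4
S(f) = f²
S(L((2 + 5)*5))² = ((-(2 + 5)*5/4)²)² = ((-7*5/4)²)² = ((-¼*35)²)² = ((-35/4)²)² = (1225/16)² = 1500625/256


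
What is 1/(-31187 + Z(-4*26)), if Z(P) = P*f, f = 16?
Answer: -1/32851 ≈ -3.0440e-5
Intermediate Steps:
Z(P) = 16*P (Z(P) = P*16 = 16*P)
1/(-31187 + Z(-4*26)) = 1/(-31187 + 16*(-4*26)) = 1/(-31187 + 16*(-104)) = 1/(-31187 - 1664) = 1/(-32851) = -1/32851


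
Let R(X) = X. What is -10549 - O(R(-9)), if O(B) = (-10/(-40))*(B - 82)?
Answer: -42105/4 ≈ -10526.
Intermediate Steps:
O(B) = -41/2 + B/4 (O(B) = (-10*(-1/40))*(-82 + B) = (-82 + B)/4 = -41/2 + B/4)
-10549 - O(R(-9)) = -10549 - (-41/2 + (1/4)*(-9)) = -10549 - (-41/2 - 9/4) = -10549 - 1*(-91/4) = -10549 + 91/4 = -42105/4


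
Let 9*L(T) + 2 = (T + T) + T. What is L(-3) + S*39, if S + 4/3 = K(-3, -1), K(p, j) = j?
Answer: -830/9 ≈ -92.222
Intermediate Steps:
L(T) = -2/9 + T/3 (L(T) = -2/9 + ((T + T) + T)/9 = -2/9 + (2*T + T)/9 = -2/9 + (3*T)/9 = -2/9 + T/3)
S = -7/3 (S = -4/3 - 1 = -7/3 ≈ -2.3333)
L(-3) + S*39 = (-2/9 + (⅓)*(-3)) - 7/3*39 = (-2/9 - 1) - 91 = -11/9 - 91 = -830/9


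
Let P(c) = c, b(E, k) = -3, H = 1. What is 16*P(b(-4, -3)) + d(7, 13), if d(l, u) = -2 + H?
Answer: -49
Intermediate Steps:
d(l, u) = -1 (d(l, u) = -2 + 1 = -1)
16*P(b(-4, -3)) + d(7, 13) = 16*(-3) - 1 = -48 - 1 = -49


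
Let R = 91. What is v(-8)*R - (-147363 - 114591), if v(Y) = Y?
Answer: 261226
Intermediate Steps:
v(-8)*R - (-147363 - 114591) = -8*91 - (-147363 - 114591) = -728 - 1*(-261954) = -728 + 261954 = 261226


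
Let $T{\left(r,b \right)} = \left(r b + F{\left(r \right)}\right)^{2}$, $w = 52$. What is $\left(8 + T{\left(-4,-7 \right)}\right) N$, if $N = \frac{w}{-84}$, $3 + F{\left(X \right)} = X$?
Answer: $- \frac{5837}{21} \approx -277.95$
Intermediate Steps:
$F{\left(X \right)} = -3 + X$
$T{\left(r,b \right)} = \left(-3 + r + b r\right)^{2}$ ($T{\left(r,b \right)} = \left(r b + \left(-3 + r\right)\right)^{2} = \left(b r + \left(-3 + r\right)\right)^{2} = \left(-3 + r + b r\right)^{2}$)
$N = - \frac{13}{21}$ ($N = \frac{52}{-84} = 52 \left(- \frac{1}{84}\right) = - \frac{13}{21} \approx -0.61905$)
$\left(8 + T{\left(-4,-7 \right)}\right) N = \left(8 + \left(-3 - 4 - -28\right)^{2}\right) \left(- \frac{13}{21}\right) = \left(8 + \left(-3 - 4 + 28\right)^{2}\right) \left(- \frac{13}{21}\right) = \left(8 + 21^{2}\right) \left(- \frac{13}{21}\right) = \left(8 + 441\right) \left(- \frac{13}{21}\right) = 449 \left(- \frac{13}{21}\right) = - \frac{5837}{21}$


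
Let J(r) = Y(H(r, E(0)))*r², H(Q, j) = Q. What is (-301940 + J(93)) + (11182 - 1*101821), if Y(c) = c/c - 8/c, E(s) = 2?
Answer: -384674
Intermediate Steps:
Y(c) = 1 - 8/c
J(r) = r*(-8 + r) (J(r) = ((-8 + r)/r)*r² = r*(-8 + r))
(-301940 + J(93)) + (11182 - 1*101821) = (-301940 + 93*(-8 + 93)) + (11182 - 1*101821) = (-301940 + 93*85) + (11182 - 101821) = (-301940 + 7905) - 90639 = -294035 - 90639 = -384674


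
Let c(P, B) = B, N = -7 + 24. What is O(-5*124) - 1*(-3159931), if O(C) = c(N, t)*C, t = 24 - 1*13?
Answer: 3153111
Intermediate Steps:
N = 17
t = 11 (t = 24 - 13 = 11)
O(C) = 11*C
O(-5*124) - 1*(-3159931) = 11*(-5*124) - 1*(-3159931) = 11*(-620) + 3159931 = -6820 + 3159931 = 3153111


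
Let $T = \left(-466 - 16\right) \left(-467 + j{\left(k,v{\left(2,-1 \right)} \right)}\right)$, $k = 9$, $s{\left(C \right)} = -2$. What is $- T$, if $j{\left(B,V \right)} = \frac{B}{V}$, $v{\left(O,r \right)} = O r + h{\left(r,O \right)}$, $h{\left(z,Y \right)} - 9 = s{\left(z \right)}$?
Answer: $- \frac{1121132}{5} \approx -2.2423 \cdot 10^{5}$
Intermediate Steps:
$h{\left(z,Y \right)} = 7$ ($h{\left(z,Y \right)} = 9 - 2 = 7$)
$v{\left(O,r \right)} = 7 + O r$ ($v{\left(O,r \right)} = O r + 7 = 7 + O r$)
$T = \frac{1121132}{5}$ ($T = \left(-466 - 16\right) \left(-467 + \frac{9}{7 + 2 \left(-1\right)}\right) = - 482 \left(-467 + \frac{9}{7 - 2}\right) = - 482 \left(-467 + \frac{9}{5}\right) = \left(-482\right) \left(- \frac{2326}{5}\right) = \frac{1121132}{5} \approx 2.2423 \cdot 10^{5}$)
$- T = \left(-1\right) \frac{1121132}{5} = - \frac{1121132}{5}$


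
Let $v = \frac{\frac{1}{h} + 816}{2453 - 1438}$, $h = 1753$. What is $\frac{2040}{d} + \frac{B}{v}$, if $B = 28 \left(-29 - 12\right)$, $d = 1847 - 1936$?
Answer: $- \frac{4505176700}{3105121} \approx -1450.9$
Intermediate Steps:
$d = -89$ ($d = 1847 - 1936 = -89$)
$v = \frac{1430449}{1779295}$ ($v = \frac{\frac{1}{1753} + 816}{2453 - 1438} = \frac{\frac{1}{1753} + 816}{1015} = \frac{1430449}{1753} \cdot \frac{1}{1015} = \frac{1430449}{1779295} \approx 0.80394$)
$B = -1148$ ($B = 28 \left(-41\right) = -1148$)
$\frac{2040}{d} + \frac{B}{v} = \frac{2040}{-89} - \frac{1148}{\frac{1430449}{1779295}} = 2040 \left(- \frac{1}{89}\right) - \frac{49820260}{34889} = - \frac{2040}{89} - \frac{49820260}{34889} = - \frac{4505176700}{3105121}$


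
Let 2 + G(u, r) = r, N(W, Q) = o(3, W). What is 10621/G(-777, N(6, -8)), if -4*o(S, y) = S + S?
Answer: -21242/7 ≈ -3034.6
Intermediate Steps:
o(S, y) = -S/2 (o(S, y) = -(S + S)/4 = -S/2)
N(W, Q) = -3/2 (N(W, Q) = -½*3 = -3/2)
G(u, r) = -2 + r
10621/G(-777, N(6, -8)) = 10621/(-2 - 3/2) = 10621/(-7/2) = 10621*(-2/7) = -21242/7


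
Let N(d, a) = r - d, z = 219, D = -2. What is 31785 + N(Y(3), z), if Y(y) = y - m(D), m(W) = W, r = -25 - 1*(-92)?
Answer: 31847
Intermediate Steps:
r = 67 (r = -25 + 92 = 67)
Y(y) = 2 + y (Y(y) = y - 1*(-2) = y + 2 = 2 + y)
N(d, a) = 67 - d
31785 + N(Y(3), z) = 31785 + (67 - (2 + 3)) = 31785 + (67 - 1*5) = 31785 + (67 - 5) = 31785 + 62 = 31847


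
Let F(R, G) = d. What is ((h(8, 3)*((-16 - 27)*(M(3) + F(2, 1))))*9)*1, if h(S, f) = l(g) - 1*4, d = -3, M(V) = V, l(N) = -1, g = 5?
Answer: 0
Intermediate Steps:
F(R, G) = -3
h(S, f) = -5 (h(S, f) = -1 - 1*4 = -1 - 4 = -5)
((h(8, 3)*((-16 - 27)*(M(3) + F(2, 1))))*9)*1 = (-5*(-16 - 27)*(3 - 3)*9)*1 = (-(-215)*0*9)*1 = (-5*0*9)*1 = (0*9)*1 = 0*1 = 0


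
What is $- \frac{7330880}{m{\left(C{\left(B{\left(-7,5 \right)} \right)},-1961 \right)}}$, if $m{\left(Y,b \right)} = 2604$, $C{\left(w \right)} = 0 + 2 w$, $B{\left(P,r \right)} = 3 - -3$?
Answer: $- \frac{59120}{21} \approx -2815.2$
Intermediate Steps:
$B{\left(P,r \right)} = 6$ ($B{\left(P,r \right)} = 3 + 3 = 6$)
$C{\left(w \right)} = 2 w$
$- \frac{7330880}{m{\left(C{\left(B{\left(-7,5 \right)} \right)},-1961 \right)}} = - \frac{7330880}{2604} = \left(-7330880\right) \frac{1}{2604} = - \frac{59120}{21}$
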